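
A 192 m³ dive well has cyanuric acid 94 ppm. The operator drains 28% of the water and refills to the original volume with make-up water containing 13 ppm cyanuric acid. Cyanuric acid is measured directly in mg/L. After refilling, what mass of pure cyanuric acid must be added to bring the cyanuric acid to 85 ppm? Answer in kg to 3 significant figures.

2.63 kg

Volume: 192 m³ = 192,000 L.
After draining 28% and refilling: 94 × 0.72 + 13 × 0.28 = 71.32 ppm.
Deficit to target: 85 − 71.32 = 13.68 mg/L.
Mass: 13.68 mg/L × 192,000 L = 2627 g cyanuric acid.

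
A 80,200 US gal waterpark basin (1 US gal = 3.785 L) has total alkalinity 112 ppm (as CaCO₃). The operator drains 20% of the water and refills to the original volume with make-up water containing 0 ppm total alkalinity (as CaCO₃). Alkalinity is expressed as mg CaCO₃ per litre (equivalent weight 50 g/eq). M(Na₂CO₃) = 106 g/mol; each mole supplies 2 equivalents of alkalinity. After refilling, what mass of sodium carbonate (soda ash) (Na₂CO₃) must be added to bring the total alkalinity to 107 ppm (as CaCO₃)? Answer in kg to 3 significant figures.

5.60 kg

Volume: 80,200 US gal × 3.785 L/gal = 303,557 L.
After draining 20% and refilling: 112 × 0.80 + 0 × 0.20 = 89.6 ppm.
Deficit to target: 107 − 89.6 = 17.4 mg/L.
As CaCO₃: 17.4 mg/L × 303,557 L = 5282 g; ÷ 50 g/eq ÷ 2 = 52.82 mol Na₂CO₃.
Mass: 52.82 × 106 = 5599 g.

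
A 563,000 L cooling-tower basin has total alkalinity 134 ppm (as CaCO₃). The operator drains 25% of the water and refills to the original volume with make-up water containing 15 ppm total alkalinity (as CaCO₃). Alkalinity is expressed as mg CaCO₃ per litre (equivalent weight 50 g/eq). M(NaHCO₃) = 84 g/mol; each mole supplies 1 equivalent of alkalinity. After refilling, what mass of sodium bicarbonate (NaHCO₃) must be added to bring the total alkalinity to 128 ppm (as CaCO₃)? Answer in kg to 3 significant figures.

After draining 25% and refilling: 134 × 0.75 + 15 × 0.25 = 104.25 ppm.
Deficit to target: 128 − 104.25 = 23.75 mg/L.
As CaCO₃: 23.75 mg/L × 563,000 L = 13,370 g; ÷ 50 g/eq ÷ 1 = 267.4 mol NaHCO₃.
Mass: 267.4 × 84 = 22,460 g.

22.5 kg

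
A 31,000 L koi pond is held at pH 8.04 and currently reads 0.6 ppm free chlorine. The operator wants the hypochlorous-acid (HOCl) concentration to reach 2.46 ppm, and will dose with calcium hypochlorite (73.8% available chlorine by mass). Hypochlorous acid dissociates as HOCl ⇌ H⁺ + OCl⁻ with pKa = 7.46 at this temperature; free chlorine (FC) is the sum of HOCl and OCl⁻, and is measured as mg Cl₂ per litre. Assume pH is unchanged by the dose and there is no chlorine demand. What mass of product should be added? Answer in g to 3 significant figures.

471 g

[OCl⁻]/[HOCl] = 10^(pH − pKa) = 10^(8.04 − 7.46) = 3.802; fraction as HOCl = 1/(1 + 3.802) = 0.2083.
Free chlorine required for 2.46 ppm HOCl: 2.46 / 0.2083 = 11.81 ppm.
FC to add: 11.81 − 0.6 = 11.21 mg/L as Cl₂.
Cl₂ equivalent: 11.21 mg/L × 31,000 L = 347.6 g.
Product at 73.8% available Cl: 347.6 / 0.738 = 471 g.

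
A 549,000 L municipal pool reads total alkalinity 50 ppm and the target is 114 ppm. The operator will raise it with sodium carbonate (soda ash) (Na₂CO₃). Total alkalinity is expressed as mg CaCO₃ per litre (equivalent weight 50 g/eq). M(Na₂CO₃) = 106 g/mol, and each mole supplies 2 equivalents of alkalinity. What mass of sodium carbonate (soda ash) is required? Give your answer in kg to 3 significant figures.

37.2 kg

Alkalinity to add: (114 − 50) = 64 mg/L as CaCO₃ × 549,000 L = 35,140 g as CaCO₃.
Equivalents: 35,140 g ÷ 50 g/eq = 702.7 eq.
Each mole of Na₂CO₃ supplies 2 eq, so 702.7 / 2 = 351.4 mol.
Mass: 351.4 mol × 106 g/mol = 37,240 g.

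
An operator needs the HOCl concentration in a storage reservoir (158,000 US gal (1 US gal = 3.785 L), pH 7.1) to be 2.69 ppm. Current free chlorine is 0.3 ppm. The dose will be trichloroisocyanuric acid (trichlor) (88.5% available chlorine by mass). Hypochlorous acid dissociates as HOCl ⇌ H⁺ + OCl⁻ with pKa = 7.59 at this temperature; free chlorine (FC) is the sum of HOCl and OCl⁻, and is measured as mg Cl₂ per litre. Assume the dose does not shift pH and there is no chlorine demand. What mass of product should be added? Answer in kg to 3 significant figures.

Volume: 158,000 US gal × 3.785 L/gal = 598,030 L.
[OCl⁻]/[HOCl] = 10^(pH − pKa) = 10^(7.1 − 7.59) = 0.3236; fraction as HOCl = 1/(1 + 0.3236) = 0.7555.
Free chlorine required for 2.69 ppm HOCl: 2.69 / 0.7555 = 3.56 ppm.
FC to add: 3.56 − 0.3 = 3.26 mg/L as Cl₂.
Cl₂ equivalent: 3.26 mg/L × 598,030 L = 1950 g.
Product at 88.5% available Cl: 1950 / 0.885 = 2203 g.

2.20 kg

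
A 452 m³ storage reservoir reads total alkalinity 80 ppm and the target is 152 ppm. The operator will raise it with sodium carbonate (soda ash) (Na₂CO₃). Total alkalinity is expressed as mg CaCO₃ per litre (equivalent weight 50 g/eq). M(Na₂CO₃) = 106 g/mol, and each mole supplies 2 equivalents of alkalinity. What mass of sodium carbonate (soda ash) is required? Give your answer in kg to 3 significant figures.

34.5 kg

Volume: 452 m³ = 452,000 L.
Alkalinity to add: (152 − 80) = 72 mg/L as CaCO₃ × 452,000 L = 32,540 g as CaCO₃.
Equivalents: 32,540 g ÷ 50 g/eq = 650.9 eq.
Each mole of Na₂CO₃ supplies 2 eq, so 650.9 / 2 = 325.4 mol.
Mass: 325.4 mol × 106 g/mol = 34,500 g.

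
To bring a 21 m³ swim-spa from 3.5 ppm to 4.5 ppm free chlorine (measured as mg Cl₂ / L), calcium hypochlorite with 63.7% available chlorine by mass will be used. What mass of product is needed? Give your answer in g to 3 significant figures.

33.0 g

Volume: 21 m³ = 21,000 L.
Chlorine deficit: 4.5 − 3.5 = 1 ppm = 1 mg/L as Cl₂.
Cl₂ equivalent needed: 1 mg/L × 21,000 L = 21,000 mg = 21 g.
Product at 63.7% available chlorine: 21 / 0.637 = 32.97 g.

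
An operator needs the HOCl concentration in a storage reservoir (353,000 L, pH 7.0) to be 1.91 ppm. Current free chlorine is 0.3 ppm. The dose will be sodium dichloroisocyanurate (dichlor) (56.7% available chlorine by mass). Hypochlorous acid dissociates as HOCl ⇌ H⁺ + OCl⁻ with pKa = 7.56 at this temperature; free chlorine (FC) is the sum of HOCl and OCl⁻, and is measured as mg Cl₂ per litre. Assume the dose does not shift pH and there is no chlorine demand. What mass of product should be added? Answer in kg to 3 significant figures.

1.33 kg

[OCl⁻]/[HOCl] = 10^(pH − pKa) = 10^(7.0 − 7.56) = 0.2754; fraction as HOCl = 1/(1 + 0.2754) = 0.7841.
Free chlorine required for 1.91 ppm HOCl: 1.91 / 0.7841 = 2.436 ppm.
FC to add: 2.436 − 0.3 = 2.136 mg/L as Cl₂.
Cl₂ equivalent: 2.136 mg/L × 353,000 L = 754 g.
Product at 56.7% available Cl: 754 / 0.567 = 1330 g.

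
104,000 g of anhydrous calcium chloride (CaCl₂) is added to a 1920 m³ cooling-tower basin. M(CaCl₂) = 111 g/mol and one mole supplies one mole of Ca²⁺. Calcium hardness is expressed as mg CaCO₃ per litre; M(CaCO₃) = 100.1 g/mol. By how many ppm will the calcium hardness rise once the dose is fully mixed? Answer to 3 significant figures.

Volume: 1920 m³ = 1,920,000 L.
Moles of Ca²⁺: 104,000 g ÷ 111 g/mol = 936.9 mol.
As CaCO₃: 936.9 mol × 100.1 g/mol = 93,790 g.
Rise: 93,790 g / 1,920,000 L × 1000 = 48.85 mg/L.

48.8 ppm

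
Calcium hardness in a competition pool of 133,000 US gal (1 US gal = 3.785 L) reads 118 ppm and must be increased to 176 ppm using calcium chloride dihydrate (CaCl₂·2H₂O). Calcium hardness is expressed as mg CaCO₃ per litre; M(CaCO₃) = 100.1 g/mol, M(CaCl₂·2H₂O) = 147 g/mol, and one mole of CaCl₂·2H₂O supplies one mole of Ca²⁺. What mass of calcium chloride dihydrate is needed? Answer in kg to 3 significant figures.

42.9 kg

Volume: 133,000 US gal × 3.785 L/gal = 503,405 L.
Hardness to add: (176 − 118) = 58 mg/L as CaCO₃ × 503,405 L = 29,200 g as CaCO₃.
Moles of Ca²⁺ (1 mol Ca²⁺ ≡ 1 mol CaCO₃): 29,200 / 100.1 g/mol = 291.7 mol.
Mass of CaCl₂·2H₂O: 291.7 × 147 = 42,880 g.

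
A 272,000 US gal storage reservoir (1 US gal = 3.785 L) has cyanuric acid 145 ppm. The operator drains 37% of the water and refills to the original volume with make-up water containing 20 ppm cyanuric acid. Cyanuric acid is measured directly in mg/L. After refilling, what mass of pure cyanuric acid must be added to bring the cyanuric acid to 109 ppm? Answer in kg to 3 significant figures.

Volume: 272,000 US gal × 3.785 L/gal = 1,029,520 L.
After draining 37% and refilling: 145 × 0.63 + 20 × 0.37 = 98.75 ppm.
Deficit to target: 109 − 98.75 = 10.25 mg/L.
Mass: 10.25 mg/L × 1,029,520 L = 10,550 g cyanuric acid.

10.6 kg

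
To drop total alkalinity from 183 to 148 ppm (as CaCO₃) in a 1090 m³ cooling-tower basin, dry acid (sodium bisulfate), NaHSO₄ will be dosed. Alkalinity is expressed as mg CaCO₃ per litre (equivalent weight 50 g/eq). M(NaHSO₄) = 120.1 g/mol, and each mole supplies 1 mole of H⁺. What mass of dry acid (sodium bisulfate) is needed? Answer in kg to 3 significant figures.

91.6 kg

Volume: 1090 m³ = 1,090,000 L.
Alkalinity to neutralize: (183 − 148) = 35 mg/L as CaCO₃ × 1,090,000 L = 38,150 g as CaCO₃.
Equivalents of H⁺ required: 38,150 ÷ 50 g/eq = 763 eq = 763 mol NaHSO₄.
Mass of NaHSO₄: 763 × 120.1 = 91,640 g.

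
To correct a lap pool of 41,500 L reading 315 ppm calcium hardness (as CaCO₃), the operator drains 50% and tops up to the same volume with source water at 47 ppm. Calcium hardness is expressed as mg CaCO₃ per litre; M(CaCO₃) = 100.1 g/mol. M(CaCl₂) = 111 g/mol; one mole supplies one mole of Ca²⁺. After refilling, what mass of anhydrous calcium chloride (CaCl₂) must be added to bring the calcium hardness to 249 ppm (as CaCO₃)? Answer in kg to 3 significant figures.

3.13 kg

After draining 50% and refilling: 315 × 0.50 + 47 × 0.50 = 181 ppm.
Deficit to target: 249 − 181 = 68 mg/L.
As CaCO₃: 68 mg/L × 41,500 L = 2822 g; ÷ 100.1 = 28.19 mol Ca²⁺.
Mass: 28.19 × 111 = 3129 g.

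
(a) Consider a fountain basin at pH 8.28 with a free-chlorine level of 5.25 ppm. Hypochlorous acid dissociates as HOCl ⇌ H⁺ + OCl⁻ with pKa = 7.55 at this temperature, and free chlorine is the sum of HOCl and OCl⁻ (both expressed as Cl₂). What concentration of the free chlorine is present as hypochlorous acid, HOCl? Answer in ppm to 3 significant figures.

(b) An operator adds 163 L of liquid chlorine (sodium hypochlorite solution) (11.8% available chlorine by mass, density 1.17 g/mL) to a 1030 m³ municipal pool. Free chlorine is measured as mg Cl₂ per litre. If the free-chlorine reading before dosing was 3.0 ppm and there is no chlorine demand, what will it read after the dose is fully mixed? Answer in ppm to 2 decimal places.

(a) [OCl⁻]/[HOCl] = 10^(pH − pKa) = 10^(8.28 − 7.55) = 10^0.73 = 5.37.
(a) Fraction as HOCl = 1 / (1 + 5.37) = 0.157.
(a) HOCl = 0.157 × 5.25 ppm = 0.8241 ppm.

(b) Volume: 1030 m³ = 1,030,000 L.
(b) Mass of solution: 163 L × 1000 mL/L × 1.17 g/mL = 190,700 g.
(b) Available chlorine delivered: 190,700 g × 0.118 = 22,500 g as Cl₂.
(b) Concentration rise: 22,500 g / 1,030,000 L = 21.85 mg/L = 21.85 ppm.
(b) Final FC: 3.0 + 21.85 = 24.85 ppm.

(a) 0.824 ppm; (b) 24.85 ppm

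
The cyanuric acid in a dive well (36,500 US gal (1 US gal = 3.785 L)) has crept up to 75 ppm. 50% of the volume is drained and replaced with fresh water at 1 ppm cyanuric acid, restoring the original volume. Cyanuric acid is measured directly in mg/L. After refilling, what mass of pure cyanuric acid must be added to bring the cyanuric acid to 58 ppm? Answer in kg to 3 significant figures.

Volume: 36,500 US gal × 3.785 L/gal = 138,152 L.
After draining 50% and refilling: 75 × 0.50 + 1 × 0.50 = 38 ppm.
Deficit to target: 58 − 38 = 20 mg/L.
Mass: 20 mg/L × 138,152 L = 2763 g cyanuric acid.

2.76 kg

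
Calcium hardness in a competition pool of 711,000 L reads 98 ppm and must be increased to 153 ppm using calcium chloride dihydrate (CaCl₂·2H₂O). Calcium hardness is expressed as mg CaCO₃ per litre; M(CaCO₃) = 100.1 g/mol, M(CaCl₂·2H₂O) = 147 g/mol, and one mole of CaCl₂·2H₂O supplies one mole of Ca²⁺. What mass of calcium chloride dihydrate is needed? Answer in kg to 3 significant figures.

57.4 kg

Hardness to add: (153 − 98) = 55 mg/L as CaCO₃ × 711,000 L = 39,100 g as CaCO₃.
Moles of Ca²⁺ (1 mol Ca²⁺ ≡ 1 mol CaCO₃): 39,100 / 100.1 g/mol = 390.7 mol.
Mass of CaCl₂·2H₂O: 390.7 × 147 = 57,430 g.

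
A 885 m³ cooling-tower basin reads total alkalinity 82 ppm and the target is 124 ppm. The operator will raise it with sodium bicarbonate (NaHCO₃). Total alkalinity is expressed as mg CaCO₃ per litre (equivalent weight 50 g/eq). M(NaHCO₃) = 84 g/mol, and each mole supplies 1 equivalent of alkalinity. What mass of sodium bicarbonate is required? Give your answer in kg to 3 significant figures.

62.4 kg

Volume: 885 m³ = 885,000 L.
Alkalinity to add: (124 − 82) = 42 mg/L as CaCO₃ × 885,000 L = 37,170 g as CaCO₃.
Equivalents: 37,170 g ÷ 50 g/eq = 743.4 eq.
NaHCO₃ supplies 1 eq per mole → 743.4 mol.
Mass: 743.4 mol × 84 g/mol = 62,450 g.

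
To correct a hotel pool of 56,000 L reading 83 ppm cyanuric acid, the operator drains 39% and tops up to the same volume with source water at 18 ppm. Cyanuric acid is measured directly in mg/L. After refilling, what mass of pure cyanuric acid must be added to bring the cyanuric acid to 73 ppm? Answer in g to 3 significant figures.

860 g

After draining 39% and refilling: 83 × 0.61 + 18 × 0.39 = 57.65 ppm.
Deficit to target: 73 − 57.65 = 15.35 mg/L.
Mass: 15.35 mg/L × 56,000 L = 859.6 g cyanuric acid.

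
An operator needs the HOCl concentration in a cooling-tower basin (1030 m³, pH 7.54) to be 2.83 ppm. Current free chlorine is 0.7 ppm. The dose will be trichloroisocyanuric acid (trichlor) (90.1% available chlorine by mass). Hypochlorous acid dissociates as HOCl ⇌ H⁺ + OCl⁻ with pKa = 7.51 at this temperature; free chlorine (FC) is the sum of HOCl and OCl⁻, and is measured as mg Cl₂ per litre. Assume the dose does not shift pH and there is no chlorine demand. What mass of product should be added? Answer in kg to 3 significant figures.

Volume: 1030 m³ = 1,030,000 L.
[OCl⁻]/[HOCl] = 10^(pH − pKa) = 10^(7.54 − 7.51) = 1.072; fraction as HOCl = 1/(1 + 1.072) = 0.4827.
Free chlorine required for 2.83 ppm HOCl: 2.83 / 0.4827 = 5.862 ppm.
FC to add: 5.862 − 0.7 = 5.162 mg/L as Cl₂.
Cl₂ equivalent: 5.162 mg/L × 1,030,000 L = 5317 g.
Product at 90.1% available Cl: 5317 / 0.901 = 5902 g.

5.90 kg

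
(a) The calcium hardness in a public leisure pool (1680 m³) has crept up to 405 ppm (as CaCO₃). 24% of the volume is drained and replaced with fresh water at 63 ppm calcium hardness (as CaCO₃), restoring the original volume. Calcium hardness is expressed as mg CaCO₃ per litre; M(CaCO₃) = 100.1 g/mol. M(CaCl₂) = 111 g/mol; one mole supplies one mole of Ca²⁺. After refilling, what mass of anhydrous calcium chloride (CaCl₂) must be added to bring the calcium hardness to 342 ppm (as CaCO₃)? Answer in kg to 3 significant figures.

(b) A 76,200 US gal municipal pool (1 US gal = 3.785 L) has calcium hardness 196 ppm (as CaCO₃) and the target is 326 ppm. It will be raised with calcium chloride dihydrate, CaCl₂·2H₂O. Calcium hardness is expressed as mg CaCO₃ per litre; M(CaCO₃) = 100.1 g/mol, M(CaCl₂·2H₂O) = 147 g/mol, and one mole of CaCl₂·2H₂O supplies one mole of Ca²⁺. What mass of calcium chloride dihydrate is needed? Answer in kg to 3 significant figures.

(a) Volume: 1680 m³ = 1,680,000 L.
(a) After draining 24% and refilling: 405 × 0.76 + 63 × 0.24 = 322.92 ppm.
(a) Deficit to target: 342 − 322.92 = 19.08 mg/L.
(a) As CaCO₃: 19.08 mg/L × 1,680,000 L = 32,050 g; ÷ 100.1 = 320.2 mol Ca²⁺.
(a) Mass: 320.2 × 111 = 35,540 g.

(b) Volume: 76,200 US gal × 3.785 L/gal = 288,417 L.
(b) Hardness to add: (326 − 196) = 130 mg/L as CaCO₃ × 288,417 L = 37,490 g as CaCO₃.
(b) Moles of Ca²⁺ (1 mol Ca²⁺ ≡ 1 mol CaCO₃): 37,490 / 100.1 g/mol = 374.6 mol.
(b) Mass of CaCl₂·2H₂O: 374.6 × 147 = 55,060 g.

(a) 35.5 kg; (b) 55.1 kg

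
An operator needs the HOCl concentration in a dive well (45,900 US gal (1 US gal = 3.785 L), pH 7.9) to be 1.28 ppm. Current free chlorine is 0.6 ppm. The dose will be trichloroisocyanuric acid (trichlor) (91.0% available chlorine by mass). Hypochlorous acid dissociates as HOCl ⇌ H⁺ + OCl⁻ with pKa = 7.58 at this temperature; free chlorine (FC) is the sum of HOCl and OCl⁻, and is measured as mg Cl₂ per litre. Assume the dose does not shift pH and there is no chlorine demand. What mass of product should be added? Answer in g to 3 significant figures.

Volume: 45,900 US gal × 3.785 L/gal = 173,732 L.
[OCl⁻]/[HOCl] = 10^(pH − pKa) = 10^(7.9 − 7.58) = 2.089; fraction as HOCl = 1/(1 + 2.089) = 0.3237.
Free chlorine required for 1.28 ppm HOCl: 1.28 / 0.3237 = 3.954 ppm.
FC to add: 3.954 − 0.6 = 3.354 mg/L as Cl₂.
Cl₂ equivalent: 3.354 mg/L × 173,732 L = 582.7 g.
Product at 91.0% available Cl: 582.7 / 0.91 = 640.4 g.

640 g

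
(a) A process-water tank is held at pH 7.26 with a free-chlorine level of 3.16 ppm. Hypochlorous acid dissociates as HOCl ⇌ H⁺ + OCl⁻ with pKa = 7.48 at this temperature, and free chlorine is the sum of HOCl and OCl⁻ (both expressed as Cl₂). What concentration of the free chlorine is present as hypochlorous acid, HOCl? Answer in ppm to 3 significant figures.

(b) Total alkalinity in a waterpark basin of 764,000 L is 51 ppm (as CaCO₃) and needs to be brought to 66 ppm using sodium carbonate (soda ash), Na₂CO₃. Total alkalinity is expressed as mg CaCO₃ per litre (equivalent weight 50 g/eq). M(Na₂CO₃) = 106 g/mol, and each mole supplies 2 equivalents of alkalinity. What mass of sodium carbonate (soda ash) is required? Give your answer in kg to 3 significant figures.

(a) 1.97 ppm; (b) 12.1 kg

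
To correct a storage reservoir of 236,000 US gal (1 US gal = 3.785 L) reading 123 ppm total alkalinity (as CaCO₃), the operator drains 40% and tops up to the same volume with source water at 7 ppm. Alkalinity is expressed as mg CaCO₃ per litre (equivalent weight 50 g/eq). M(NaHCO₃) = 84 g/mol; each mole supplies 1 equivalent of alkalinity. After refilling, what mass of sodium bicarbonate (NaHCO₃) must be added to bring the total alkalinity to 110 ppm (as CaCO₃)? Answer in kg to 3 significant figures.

Volume: 236,000 US gal × 3.785 L/gal = 893,260 L.
After draining 40% and refilling: 123 × 0.60 + 7 × 0.40 = 76.6 ppm.
Deficit to target: 110 − 76.6 = 33.4 mg/L.
As CaCO₃: 33.4 mg/L × 893,260 L = 29,830 g; ÷ 50 g/eq ÷ 1 = 596.7 mol NaHCO₃.
Mass: 596.7 × 84 = 50,120 g.

50.1 kg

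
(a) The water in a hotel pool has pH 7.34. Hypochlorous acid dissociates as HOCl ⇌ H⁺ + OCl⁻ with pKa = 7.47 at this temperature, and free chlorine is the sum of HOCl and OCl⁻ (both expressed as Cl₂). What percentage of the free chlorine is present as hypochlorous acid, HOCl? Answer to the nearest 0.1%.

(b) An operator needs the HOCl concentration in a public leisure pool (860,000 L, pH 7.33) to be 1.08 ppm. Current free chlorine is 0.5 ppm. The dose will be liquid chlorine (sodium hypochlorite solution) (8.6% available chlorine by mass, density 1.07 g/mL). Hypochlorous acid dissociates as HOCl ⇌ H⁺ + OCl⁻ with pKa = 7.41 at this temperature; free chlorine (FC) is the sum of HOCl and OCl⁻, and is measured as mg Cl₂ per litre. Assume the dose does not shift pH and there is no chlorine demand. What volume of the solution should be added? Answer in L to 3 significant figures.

(a) [OCl⁻]/[HOCl] = 10^(pH − pKa) = 10^(7.34 − 7.47) = 10^-0.13 = 0.7413.
(a) Fraction as HOCl = 1 / (1 + 0.7413) = 0.5743.

(b) [OCl⁻]/[HOCl] = 10^(pH − pKa) = 10^(7.33 − 7.41) = 0.8318; fraction as HOCl = 1/(1 + 0.8318) = 0.5459.
(b) Free chlorine required for 1.08 ppm HOCl: 1.08 / 0.5459 = 1.978 ppm.
(b) FC to add: 1.978 − 0.5 = 1.478 mg/L as Cl₂.
(b) Cl₂ equivalent: 1.478 mg/L × 860,000 L = 1271 g.
(b) Product at 8.6% available Cl: 1271 / 0.086 = 14,780 g.
(b) Volume: 14,780 g ÷ 1.07 g/mL = 13,820 mL.

(a) 57.4%; (b) 13.8 L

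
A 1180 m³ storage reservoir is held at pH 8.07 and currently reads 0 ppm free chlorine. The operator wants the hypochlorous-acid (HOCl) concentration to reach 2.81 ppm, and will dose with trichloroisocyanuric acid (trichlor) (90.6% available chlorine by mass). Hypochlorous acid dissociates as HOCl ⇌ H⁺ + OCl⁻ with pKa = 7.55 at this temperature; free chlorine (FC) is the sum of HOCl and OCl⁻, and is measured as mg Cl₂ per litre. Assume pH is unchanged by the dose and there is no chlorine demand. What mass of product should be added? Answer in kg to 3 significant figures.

Volume: 1180 m³ = 1,180,000 L.
[OCl⁻]/[HOCl] = 10^(pH − pKa) = 10^(8.07 − 7.55) = 3.311; fraction as HOCl = 1/(1 + 3.311) = 0.2319.
Free chlorine required for 2.81 ppm HOCl: 2.81 / 0.2319 = 12.11 ppm.
FC to add: 12.11 − 0 = 12.11 mg/L as Cl₂.
Cl₂ equivalent: 12.11 mg/L × 1,180,000 L = 14,300 g.
Product at 90.6% available Cl: 14,300 / 0.906 = 15,780 g.

15.8 kg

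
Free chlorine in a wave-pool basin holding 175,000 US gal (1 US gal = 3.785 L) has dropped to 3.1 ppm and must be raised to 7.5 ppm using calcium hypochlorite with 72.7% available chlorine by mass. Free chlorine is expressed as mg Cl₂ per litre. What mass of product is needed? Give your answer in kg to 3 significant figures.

4.01 kg

Volume: 175,000 US gal × 3.785 L/gal = 662,375 L.
Chlorine deficit: 7.5 − 3.1 = 4.4 ppm = 4.4 mg/L as Cl₂.
Cl₂ equivalent needed: 4.4 mg/L × 662,375 L = 2,914,000 mg = 2914 g.
Product at 72.7% available chlorine: 2914 / 0.727 = 4009 g.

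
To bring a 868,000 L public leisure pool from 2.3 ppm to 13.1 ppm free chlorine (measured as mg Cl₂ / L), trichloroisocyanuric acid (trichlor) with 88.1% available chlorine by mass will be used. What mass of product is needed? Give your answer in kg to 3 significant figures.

10.6 kg

Chlorine deficit: 13.1 − 2.3 = 10.8 ppm = 10.8 mg/L as Cl₂.
Cl₂ equivalent needed: 10.8 mg/L × 868,000 L = 9,374,000 mg = 9374 g.
Product at 88.1% available chlorine: 9374 / 0.881 = 10,640 g.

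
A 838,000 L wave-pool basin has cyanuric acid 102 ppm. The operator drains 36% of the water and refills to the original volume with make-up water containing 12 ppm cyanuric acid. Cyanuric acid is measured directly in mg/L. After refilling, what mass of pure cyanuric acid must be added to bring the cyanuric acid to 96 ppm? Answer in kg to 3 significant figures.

22.1 kg

After draining 36% and refilling: 102 × 0.64 + 12 × 0.36 = 69.6 ppm.
Deficit to target: 96 − 69.6 = 26.4 mg/L.
Mass: 26.4 mg/L × 838,000 L = 22,120 g cyanuric acid.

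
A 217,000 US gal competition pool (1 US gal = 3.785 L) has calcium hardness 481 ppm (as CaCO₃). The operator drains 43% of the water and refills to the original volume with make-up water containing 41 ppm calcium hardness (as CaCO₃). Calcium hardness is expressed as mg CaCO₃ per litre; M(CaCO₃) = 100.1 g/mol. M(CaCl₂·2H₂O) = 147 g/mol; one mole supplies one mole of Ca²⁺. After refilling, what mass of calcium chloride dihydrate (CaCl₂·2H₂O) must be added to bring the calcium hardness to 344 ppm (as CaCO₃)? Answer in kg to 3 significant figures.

Volume: 217,000 US gal × 3.785 L/gal = 821,345 L.
After draining 43% and refilling: 481 × 0.57 + 41 × 0.43 = 291.8 ppm.
Deficit to target: 344 − 291.8 = 52.2 mg/L.
As CaCO₃: 52.2 mg/L × 821,345 L = 42,870 g; ÷ 100.1 = 428.3 mol Ca²⁺.
Mass: 428.3 × 147 = 62,960 g.

63.0 kg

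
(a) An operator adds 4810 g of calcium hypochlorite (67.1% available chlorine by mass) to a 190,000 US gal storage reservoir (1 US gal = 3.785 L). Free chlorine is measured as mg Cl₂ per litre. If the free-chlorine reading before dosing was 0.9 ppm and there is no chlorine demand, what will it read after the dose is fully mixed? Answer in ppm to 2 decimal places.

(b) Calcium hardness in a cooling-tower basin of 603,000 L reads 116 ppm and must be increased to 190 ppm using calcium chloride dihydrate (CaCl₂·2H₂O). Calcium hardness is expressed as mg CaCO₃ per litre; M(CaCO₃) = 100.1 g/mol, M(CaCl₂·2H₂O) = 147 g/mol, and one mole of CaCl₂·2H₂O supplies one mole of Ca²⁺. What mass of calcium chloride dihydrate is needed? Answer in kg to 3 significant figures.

(a) Volume: 190,000 US gal × 3.785 L/gal = 719,150 L.
(a) Available chlorine delivered: 4810 g × 0.671 = 3228 g as Cl₂.
(a) Concentration rise: 3228 g / 719,150 L = 4.488 mg/L = 4.49 ppm.
(a) Final FC: 0.9 + 4.49 = 5.39 ppm.

(b) Hardness to add: (190 − 116) = 74 mg/L as CaCO₃ × 603,000 L = 44,620 g as CaCO₃.
(b) Moles of Ca²⁺ (1 mol Ca²⁺ ≡ 1 mol CaCO₃): 44,620 / 100.1 g/mol = 445.8 mol.
(b) Mass of CaCl₂·2H₂O: 445.8 × 147 = 65,530 g.

(a) 5.39 ppm; (b) 65.5 kg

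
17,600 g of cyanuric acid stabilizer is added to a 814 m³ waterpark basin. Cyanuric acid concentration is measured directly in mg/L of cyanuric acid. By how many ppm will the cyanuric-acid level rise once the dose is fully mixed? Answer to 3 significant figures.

Volume: 814 m³ = 814,000 L.
Rise: 17,600 g / 814,000 L × 1000 = 21.62 mg/L.

21.6 ppm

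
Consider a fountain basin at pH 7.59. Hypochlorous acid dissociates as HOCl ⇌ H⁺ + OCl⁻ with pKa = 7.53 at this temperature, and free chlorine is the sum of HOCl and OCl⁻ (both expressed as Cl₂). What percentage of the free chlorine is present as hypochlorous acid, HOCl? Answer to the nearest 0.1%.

[OCl⁻]/[HOCl] = 10^(pH − pKa) = 10^(7.59 − 7.53) = 10^0.06 = 1.148.
Fraction as HOCl = 1 / (1 + 1.148) = 0.4655.

46.6%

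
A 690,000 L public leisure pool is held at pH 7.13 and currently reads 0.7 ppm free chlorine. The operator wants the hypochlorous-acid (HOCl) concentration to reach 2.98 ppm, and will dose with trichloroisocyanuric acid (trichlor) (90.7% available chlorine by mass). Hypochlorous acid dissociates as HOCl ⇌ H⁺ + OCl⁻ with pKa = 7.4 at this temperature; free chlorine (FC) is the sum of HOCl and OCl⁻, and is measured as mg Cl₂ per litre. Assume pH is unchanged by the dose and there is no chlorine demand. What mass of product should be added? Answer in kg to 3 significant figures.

2.95 kg

[OCl⁻]/[HOCl] = 10^(pH − pKa) = 10^(7.13 − 7.4) = 0.537; fraction as HOCl = 1/(1 + 0.537) = 0.6506.
Free chlorine required for 2.98 ppm HOCl: 2.98 / 0.6506 = 4.58 ppm.
FC to add: 4.58 − 0.7 = 3.88 mg/L as Cl₂.
Cl₂ equivalent: 3.88 mg/L × 690,000 L = 2677 g.
Product at 90.7% available Cl: 2677 / 0.907 = 2952 g.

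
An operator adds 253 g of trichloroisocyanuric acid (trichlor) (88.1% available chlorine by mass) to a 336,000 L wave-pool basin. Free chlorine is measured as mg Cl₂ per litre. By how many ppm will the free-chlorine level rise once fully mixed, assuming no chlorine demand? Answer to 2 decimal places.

0.66 ppm

Available chlorine delivered: 253 g × 0.881 = 222.9 g as Cl₂.
Concentration rise: 222.9 g / 336,000 L = 0.6634 mg/L = 0.66 ppm.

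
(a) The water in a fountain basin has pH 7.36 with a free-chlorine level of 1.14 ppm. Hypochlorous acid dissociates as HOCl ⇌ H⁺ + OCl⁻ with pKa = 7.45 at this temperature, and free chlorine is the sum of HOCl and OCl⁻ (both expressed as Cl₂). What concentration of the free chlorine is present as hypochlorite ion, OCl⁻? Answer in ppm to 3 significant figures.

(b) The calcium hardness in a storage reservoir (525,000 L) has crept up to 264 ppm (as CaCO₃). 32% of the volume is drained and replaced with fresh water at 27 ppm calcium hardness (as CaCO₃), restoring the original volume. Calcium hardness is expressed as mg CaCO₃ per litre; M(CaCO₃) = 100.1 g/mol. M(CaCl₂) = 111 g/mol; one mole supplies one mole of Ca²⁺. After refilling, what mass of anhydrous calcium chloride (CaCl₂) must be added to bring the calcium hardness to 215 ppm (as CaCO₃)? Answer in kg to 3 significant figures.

(a) [OCl⁻]/[HOCl] = 10^(pH − pKa) = 10^(7.36 − 7.45) = 10^-0.09 = 0.8128.
(a) Fraction as HOCl = 1 / (1 + 0.8128) = 0.5516.
(a) OCl⁻ = (1 − 0.5516) × 1.14 ppm = 0.5111 ppm.

(b) After draining 32% and refilling: 264 × 0.68 + 27 × 0.32 = 188.16 ppm.
(b) Deficit to target: 215 − 188.16 = 26.84 mg/L.
(b) As CaCO₃: 26.84 mg/L × 525,000 L = 14,090 g; ÷ 100.1 = 140.8 mol Ca²⁺.
(b) Mass: 140.8 × 111 = 15,630 g.

(a) 0.511 ppm; (b) 15.6 kg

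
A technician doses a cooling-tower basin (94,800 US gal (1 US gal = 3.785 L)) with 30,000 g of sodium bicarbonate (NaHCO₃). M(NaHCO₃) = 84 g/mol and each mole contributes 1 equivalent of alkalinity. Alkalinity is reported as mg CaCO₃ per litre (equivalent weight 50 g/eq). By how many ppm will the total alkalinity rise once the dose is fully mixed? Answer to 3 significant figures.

49.8 ppm

Volume: 94,800 US gal × 3.785 L/gal = 358,818 L.
Moles of NaHCO₃: 30,000 g ÷ 84 g/mol = 357.1 mol → 357.1 eq of alkalinity.
As CaCO₃: 357.1 eq × 50 g/eq = 17,860 g.
Rise: 17,860 g / 358,818 L × 1000 = 49.77 mg/L.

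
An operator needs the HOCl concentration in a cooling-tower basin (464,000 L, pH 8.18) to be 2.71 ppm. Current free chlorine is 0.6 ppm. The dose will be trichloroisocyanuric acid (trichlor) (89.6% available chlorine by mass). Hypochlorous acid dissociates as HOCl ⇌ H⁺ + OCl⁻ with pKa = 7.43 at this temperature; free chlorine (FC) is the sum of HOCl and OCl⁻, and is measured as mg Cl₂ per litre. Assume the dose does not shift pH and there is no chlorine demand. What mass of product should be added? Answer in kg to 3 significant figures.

8.98 kg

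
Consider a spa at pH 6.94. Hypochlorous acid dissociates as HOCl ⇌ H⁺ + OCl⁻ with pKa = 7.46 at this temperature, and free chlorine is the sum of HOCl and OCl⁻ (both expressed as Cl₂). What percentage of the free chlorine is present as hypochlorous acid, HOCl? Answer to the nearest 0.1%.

[OCl⁻]/[HOCl] = 10^(pH − pKa) = 10^(6.94 − 7.46) = 10^-0.52 = 0.302.
Fraction as HOCl = 1 / (1 + 0.302) = 0.7681.

76.8%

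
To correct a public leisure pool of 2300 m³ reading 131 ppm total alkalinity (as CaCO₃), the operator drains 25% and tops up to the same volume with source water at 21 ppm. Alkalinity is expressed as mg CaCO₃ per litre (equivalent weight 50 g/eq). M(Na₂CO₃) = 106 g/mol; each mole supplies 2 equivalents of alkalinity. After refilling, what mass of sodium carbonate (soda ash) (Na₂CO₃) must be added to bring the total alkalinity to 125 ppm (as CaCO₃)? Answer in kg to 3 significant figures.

52.4 kg

Volume: 2300 m³ = 2,300,000 L.
After draining 25% and refilling: 131 × 0.75 + 21 × 0.25 = 103.5 ppm.
Deficit to target: 125 − 103.5 = 21.5 mg/L.
As CaCO₃: 21.5 mg/L × 2,300,000 L = 49,450 g; ÷ 50 g/eq ÷ 2 = 494.5 mol Na₂CO₃.
Mass: 494.5 × 106 = 52,420 g.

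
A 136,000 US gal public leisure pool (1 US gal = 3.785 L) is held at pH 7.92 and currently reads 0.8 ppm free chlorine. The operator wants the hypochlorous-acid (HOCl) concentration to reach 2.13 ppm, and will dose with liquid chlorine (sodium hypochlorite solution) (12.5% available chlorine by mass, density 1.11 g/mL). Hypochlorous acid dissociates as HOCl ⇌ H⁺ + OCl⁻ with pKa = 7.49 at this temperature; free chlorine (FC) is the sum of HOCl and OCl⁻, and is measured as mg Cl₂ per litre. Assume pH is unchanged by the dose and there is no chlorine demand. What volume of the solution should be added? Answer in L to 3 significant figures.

Volume: 136,000 US gal × 3.785 L/gal = 514,760 L.
[OCl⁻]/[HOCl] = 10^(pH − pKa) = 10^(7.92 − 7.49) = 2.692; fraction as HOCl = 1/(1 + 2.692) = 0.2709.
Free chlorine required for 2.13 ppm HOCl: 2.13 / 0.2709 = 7.863 ppm.
FC to add: 7.863 − 0.8 = 7.063 mg/L as Cl₂.
Cl₂ equivalent: 7.063 mg/L × 514,760 L = 3636 g.
Product at 12.5% available Cl: 3636 / 0.125 = 29,090 g.
Volume: 29,090 g ÷ 1.11 g/mL = 26,200 mL.

26.2 L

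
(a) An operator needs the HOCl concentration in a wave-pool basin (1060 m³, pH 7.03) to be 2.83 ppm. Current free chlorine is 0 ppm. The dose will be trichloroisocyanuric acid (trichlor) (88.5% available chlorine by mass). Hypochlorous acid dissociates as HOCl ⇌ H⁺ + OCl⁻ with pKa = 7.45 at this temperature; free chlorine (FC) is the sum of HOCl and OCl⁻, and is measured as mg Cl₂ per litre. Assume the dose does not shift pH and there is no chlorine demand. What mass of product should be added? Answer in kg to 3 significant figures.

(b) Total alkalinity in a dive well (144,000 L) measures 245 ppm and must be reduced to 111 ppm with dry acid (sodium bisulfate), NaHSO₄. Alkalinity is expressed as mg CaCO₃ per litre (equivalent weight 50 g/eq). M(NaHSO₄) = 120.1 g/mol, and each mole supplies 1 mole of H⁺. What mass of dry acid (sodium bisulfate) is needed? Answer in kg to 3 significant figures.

(a) Volume: 1060 m³ = 1,060,000 L.
(a) [OCl⁻]/[HOCl] = 10^(pH − pKa) = 10^(7.03 − 7.45) = 0.3802; fraction as HOCl = 1/(1 + 0.3802) = 0.7245.
(a) Free chlorine required for 2.83 ppm HOCl: 2.83 / 0.7245 = 3.906 ppm.
(a) FC to add: 3.906 − 0 = 3.906 mg/L as Cl₂.
(a) Cl₂ equivalent: 3.906 mg/L × 1,060,000 L = 4140 g.
(a) Product at 88.5% available Cl: 4140 / 0.885 = 4678 g.

(b) Alkalinity to neutralize: (245 − 111) = 134 mg/L as CaCO₃ × 144,000 L = 19,300 g as CaCO₃.
(b) Equivalents of H⁺ required: 19,300 ÷ 50 g/eq = 385.9 eq = 385.9 mol NaHSO₄.
(b) Mass of NaHSO₄: 385.9 × 120.1 = 46,350 g.

(a) 4.68 kg; (b) 46.3 kg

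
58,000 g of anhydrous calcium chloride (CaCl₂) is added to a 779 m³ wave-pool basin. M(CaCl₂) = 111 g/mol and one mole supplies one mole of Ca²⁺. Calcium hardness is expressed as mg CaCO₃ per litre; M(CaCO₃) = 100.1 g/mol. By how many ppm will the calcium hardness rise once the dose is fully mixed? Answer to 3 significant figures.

67.1 ppm

Volume: 779 m³ = 779,000 L.
Moles of Ca²⁺: 58,000 g ÷ 111 g/mol = 522.5 mol.
As CaCO₃: 522.5 mol × 100.1 g/mol = 52,300 g.
Rise: 52,300 g / 779,000 L × 1000 = 67.14 mg/L.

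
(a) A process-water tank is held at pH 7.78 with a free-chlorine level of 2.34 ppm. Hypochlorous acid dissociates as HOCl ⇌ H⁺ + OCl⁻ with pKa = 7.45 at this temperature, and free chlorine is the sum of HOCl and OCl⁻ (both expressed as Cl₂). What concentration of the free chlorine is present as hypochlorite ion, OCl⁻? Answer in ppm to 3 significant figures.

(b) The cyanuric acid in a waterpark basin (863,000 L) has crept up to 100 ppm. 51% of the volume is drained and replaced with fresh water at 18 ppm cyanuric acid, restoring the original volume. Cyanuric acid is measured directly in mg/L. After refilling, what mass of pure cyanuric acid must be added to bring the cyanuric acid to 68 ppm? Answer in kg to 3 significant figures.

(a) [OCl⁻]/[HOCl] = 10^(pH − pKa) = 10^(7.78 − 7.45) = 10^0.33 = 2.138.
(a) Fraction as HOCl = 1 / (1 + 2.138) = 0.3187.
(a) OCl⁻ = (1 − 0.3187) × 2.34 ppm = 1.594 ppm.

(b) After draining 51% and refilling: 100 × 0.49 + 18 × 0.51 = 58.18 ppm.
(b) Deficit to target: 68 − 58.18 = 9.82 mg/L.
(b) Mass: 9.82 mg/L × 863,000 L = 8475 g cyanuric acid.

(a) 1.59 ppm; (b) 8.47 kg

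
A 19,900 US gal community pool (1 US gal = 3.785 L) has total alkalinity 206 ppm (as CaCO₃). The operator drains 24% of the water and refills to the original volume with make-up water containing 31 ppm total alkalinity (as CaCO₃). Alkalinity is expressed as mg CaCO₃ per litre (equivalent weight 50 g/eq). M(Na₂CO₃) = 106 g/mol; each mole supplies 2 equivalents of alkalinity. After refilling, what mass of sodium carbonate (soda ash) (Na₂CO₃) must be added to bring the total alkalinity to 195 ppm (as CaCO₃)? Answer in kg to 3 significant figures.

Volume: 19,900 US gal × 3.785 L/gal = 75,322 L.
After draining 24% and refilling: 206 × 0.76 + 31 × 0.24 = 164 ppm.
Deficit to target: 195 − 164 = 31 mg/L.
As CaCO₃: 31 mg/L × 75,322 L = 2335 g; ÷ 50 g/eq ÷ 2 = 23.35 mol Na₂CO₃.
Mass: 23.35 × 106 = 2475 g.

2.48 kg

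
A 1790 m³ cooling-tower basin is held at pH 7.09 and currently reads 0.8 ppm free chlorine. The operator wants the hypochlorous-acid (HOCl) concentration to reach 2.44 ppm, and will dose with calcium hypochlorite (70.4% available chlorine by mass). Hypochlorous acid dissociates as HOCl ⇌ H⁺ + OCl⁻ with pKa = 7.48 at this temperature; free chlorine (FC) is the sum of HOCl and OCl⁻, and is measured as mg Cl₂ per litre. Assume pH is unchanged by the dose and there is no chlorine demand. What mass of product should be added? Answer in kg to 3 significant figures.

6.70 kg

Volume: 1790 m³ = 1,790,000 L.
[OCl⁻]/[HOCl] = 10^(pH − pKa) = 10^(7.09 − 7.48) = 0.4074; fraction as HOCl = 1/(1 + 0.4074) = 0.7105.
Free chlorine required for 2.44 ppm HOCl: 2.44 / 0.7105 = 3.434 ppm.
FC to add: 3.434 − 0.8 = 2.634 mg/L as Cl₂.
Cl₂ equivalent: 2.634 mg/L × 1,790,000 L = 4715 g.
Product at 70.4% available Cl: 4715 / 0.704 = 6697 g.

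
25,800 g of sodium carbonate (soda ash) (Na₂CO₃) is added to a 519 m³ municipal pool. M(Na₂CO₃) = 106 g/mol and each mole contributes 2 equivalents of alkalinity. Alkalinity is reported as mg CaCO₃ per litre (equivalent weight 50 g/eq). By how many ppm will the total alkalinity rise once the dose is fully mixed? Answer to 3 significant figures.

46.9 ppm

Volume: 519 m³ = 519,000 L.
Moles of Na₂CO₃: 25,800 g ÷ 106 g/mol = 243.4 mol → 486.8 eq of alkalinity.
As CaCO₃: 486.8 eq × 50 g/eq = 24,340 g.
Rise: 24,340 g / 519,000 L × 1000 = 46.9 mg/L.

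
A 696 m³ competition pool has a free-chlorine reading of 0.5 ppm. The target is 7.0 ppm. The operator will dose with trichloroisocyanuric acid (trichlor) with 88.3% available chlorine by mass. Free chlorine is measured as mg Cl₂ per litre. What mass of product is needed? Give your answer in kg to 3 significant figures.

Volume: 696 m³ = 696,000 L.
Chlorine deficit: 7.0 − 0.5 = 6.5 ppm = 6.5 mg/L as Cl₂.
Cl₂ equivalent needed: 6.5 mg/L × 696,000 L = 4,524,000 mg = 4524 g.
Product at 88.3% available chlorine: 4524 / 0.883 = 5123 g.

5.12 kg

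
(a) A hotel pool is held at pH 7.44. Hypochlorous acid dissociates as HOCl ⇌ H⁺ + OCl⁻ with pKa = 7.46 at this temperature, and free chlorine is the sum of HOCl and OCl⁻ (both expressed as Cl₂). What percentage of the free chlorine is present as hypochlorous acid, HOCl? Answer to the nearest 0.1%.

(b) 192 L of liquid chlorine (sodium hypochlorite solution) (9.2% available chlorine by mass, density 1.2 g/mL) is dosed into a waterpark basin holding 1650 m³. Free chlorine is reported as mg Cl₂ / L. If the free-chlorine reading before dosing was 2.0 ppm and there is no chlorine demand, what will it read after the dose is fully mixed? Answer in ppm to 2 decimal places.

(a) [OCl⁻]/[HOCl] = 10^(pH − pKa) = 10^(7.44 − 7.46) = 10^-0.02 = 0.955.
(a) Fraction as HOCl = 1 / (1 + 0.955) = 0.5115.

(b) Volume: 1650 m³ = 1,650,000 L.
(b) Mass of solution: 192 L × 1000 mL/L × 1.2 g/mL = 230,400 g.
(b) Available chlorine delivered: 230,400 g × 0.092 = 21,200 g as Cl₂.
(b) Concentration rise: 21,200 g / 1,650,000 L = 12.85 mg/L = 12.85 ppm.
(b) Final FC: 2.0 + 12.85 = 14.85 ppm.

(a) 51.2%; (b) 14.85 ppm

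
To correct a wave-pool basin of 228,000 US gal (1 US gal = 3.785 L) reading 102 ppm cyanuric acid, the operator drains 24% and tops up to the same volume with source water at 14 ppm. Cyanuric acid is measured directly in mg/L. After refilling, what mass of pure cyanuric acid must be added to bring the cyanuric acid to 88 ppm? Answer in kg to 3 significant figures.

6.14 kg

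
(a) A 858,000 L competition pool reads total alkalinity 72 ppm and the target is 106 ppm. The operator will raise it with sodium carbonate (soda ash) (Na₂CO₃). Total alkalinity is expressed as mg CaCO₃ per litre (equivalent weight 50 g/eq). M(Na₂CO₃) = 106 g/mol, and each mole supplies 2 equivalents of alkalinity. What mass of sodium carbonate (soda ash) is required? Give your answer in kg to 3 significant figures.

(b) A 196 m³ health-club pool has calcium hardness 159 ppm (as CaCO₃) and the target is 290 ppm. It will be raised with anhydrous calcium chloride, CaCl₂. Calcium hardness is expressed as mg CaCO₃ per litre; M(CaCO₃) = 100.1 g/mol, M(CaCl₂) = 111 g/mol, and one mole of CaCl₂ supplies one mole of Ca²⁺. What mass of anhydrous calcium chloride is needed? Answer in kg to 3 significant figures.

(a) 30.9 kg; (b) 28.5 kg

(a) Alkalinity to add: (106 − 72) = 34 mg/L as CaCO₃ × 858,000 L = 29,170 g as CaCO₃.
(a) Equivalents: 29,170 g ÷ 50 g/eq = 583.4 eq.
(a) Each mole of Na₂CO₃ supplies 2 eq, so 583.4 / 2 = 291.7 mol.
(a) Mass: 291.7 mol × 106 g/mol = 30,920 g.

(b) Volume: 196 m³ = 196,000 L.
(b) Hardness to add: (290 − 159) = 131 mg/L as CaCO₃ × 196,000 L = 25,680 g as CaCO₃.
(b) Moles of Ca²⁺ (1 mol Ca²⁺ ≡ 1 mol CaCO₃): 25,680 / 100.1 g/mol = 256.5 mol.
(b) Mass of CaCl₂: 256.5 × 111 = 28,470 g.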